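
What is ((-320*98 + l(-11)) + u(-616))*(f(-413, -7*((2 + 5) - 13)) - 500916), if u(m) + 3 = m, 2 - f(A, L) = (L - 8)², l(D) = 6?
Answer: 16052684110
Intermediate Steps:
f(A, L) = 2 - (-8 + L)² (f(A, L) = 2 - (L - 8)² = 2 - (-8 + L)²)
u(m) = -3 + m
((-320*98 + l(-11)) + u(-616))*(f(-413, -7*((2 + 5) - 13)) - 500916) = ((-320*98 + 6) + (-3 - 616))*((2 - (-8 - 7*((2 + 5) - 13))²) - 500916) = ((-31360 + 6) - 619)*((2 - (-8 - 7*(7 - 13))²) - 500916) = (-31354 - 619)*((2 - (-8 - 7*(-6))²) - 500916) = -31973*((2 - (-8 + 42)²) - 500916) = -31973*((2 - 1*34²) - 500916) = -31973*((2 - 1*1156) - 500916) = -31973*((2 - 1156) - 500916) = -31973*(-1154 - 500916) = -31973*(-502070) = 16052684110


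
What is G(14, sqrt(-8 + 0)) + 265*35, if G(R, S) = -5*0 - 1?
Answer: 9274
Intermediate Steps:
G(R, S) = -1 (G(R, S) = 0 - 1 = -1)
G(14, sqrt(-8 + 0)) + 265*35 = -1 + 265*35 = -1 + 9275 = 9274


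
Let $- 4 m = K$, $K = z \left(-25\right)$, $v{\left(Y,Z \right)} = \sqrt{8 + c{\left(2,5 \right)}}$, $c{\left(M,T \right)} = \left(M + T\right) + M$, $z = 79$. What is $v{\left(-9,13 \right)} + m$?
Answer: $\frac{1975}{4} + \sqrt{17} \approx 497.87$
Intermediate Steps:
$c{\left(M,T \right)} = T + 2 M$
$v{\left(Y,Z \right)} = \sqrt{17}$ ($v{\left(Y,Z \right)} = \sqrt{8 + \left(5 + 2 \cdot 2\right)} = \sqrt{8 + \left(5 + 4\right)} = \sqrt{8 + 9} = \sqrt{17}$)
$K = -1975$ ($K = 79 \left(-25\right) = -1975$)
$m = \frac{1975}{4}$ ($m = \left(- \frac{1}{4}\right) \left(-1975\right) = \frac{1975}{4} \approx 493.75$)
$v{\left(-9,13 \right)} + m = \sqrt{17} + \frac{1975}{4} = \frac{1975}{4} + \sqrt{17}$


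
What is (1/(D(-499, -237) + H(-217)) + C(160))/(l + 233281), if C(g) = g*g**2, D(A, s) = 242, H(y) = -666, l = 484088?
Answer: 578901333/101388152 ≈ 5.7098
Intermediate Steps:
C(g) = g**3
(1/(D(-499, -237) + H(-217)) + C(160))/(l + 233281) = (1/(242 - 666) + 160**3)/(484088 + 233281) = (1/(-424) + 4096000)/717369 = (-1/424 + 4096000)*(1/717369) = (1736703999/424)*(1/717369) = 578901333/101388152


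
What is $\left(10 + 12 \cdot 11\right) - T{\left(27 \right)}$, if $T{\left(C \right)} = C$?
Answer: $115$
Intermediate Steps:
$\left(10 + 12 \cdot 11\right) - T{\left(27 \right)} = \left(10 + 12 \cdot 11\right) - 27 = \left(10 + 132\right) - 27 = 142 - 27 = 115$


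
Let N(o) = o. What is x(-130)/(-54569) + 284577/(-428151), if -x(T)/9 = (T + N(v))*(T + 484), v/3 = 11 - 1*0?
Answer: -49281907885/7787923973 ≈ -6.3280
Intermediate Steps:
v = 33 (v = 3*(11 - 1*0) = 3*(11 + 0) = 3*11 = 33)
x(T) = -9*(33 + T)*(484 + T) (x(T) = -9*(T + 33)*(T + 484) = -9*(33 + T)*(484 + T))
x(-130)/(-54569) + 284577/(-428151) = (-143748 - 4653*(-130) - 9*(-130)**2)/(-54569) + 284577/(-428151) = (-143748 + 604890 - 9*16900)*(-1/54569) + 284577*(-1/428151) = (-143748 + 604890 - 152100)*(-1/54569) - 94859/142717 = 309042*(-1/54569) - 94859/142717 = -309042/54569 - 94859/142717 = -49281907885/7787923973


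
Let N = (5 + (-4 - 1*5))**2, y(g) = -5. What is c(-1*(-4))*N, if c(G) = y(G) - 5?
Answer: -160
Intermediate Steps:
c(G) = -10 (c(G) = -5 - 5 = -10)
N = 16 (N = (5 + (-4 - 5))**2 = (5 - 9)**2 = (-4)**2 = 16)
c(-1*(-4))*N = -10*16 = -160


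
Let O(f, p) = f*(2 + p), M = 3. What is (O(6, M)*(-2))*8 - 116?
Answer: -596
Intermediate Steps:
(O(6, M)*(-2))*8 - 116 = ((6*(2 + 3))*(-2))*8 - 116 = ((6*5)*(-2))*8 - 116 = (30*(-2))*8 - 116 = -60*8 - 116 = -480 - 116 = -596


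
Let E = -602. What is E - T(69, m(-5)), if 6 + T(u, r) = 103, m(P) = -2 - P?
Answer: -699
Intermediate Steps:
T(u, r) = 97 (T(u, r) = -6 + 103 = 97)
E - T(69, m(-5)) = -602 - 1*97 = -602 - 97 = -699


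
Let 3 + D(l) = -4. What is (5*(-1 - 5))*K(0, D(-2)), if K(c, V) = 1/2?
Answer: -15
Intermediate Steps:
D(l) = -7 (D(l) = -3 - 4 = -7)
K(c, V) = ½
(5*(-1 - 5))*K(0, D(-2)) = (5*(-1 - 5))*(½) = (5*(-6))*(½) = -30*½ = -15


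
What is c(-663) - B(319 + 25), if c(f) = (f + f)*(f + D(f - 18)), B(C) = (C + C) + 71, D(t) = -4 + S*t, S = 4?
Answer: 4495707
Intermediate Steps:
D(t) = -4 + 4*t
B(C) = 71 + 2*C (B(C) = 2*C + 71 = 71 + 2*C)
c(f) = 2*f*(-76 + 5*f) (c(f) = (f + f)*(f + (-4 + 4*(f - 18))) = (2*f)*(f + (-4 + 4*(-18 + f))) = (2*f)*(f + (-4 + (-72 + 4*f))) = (2*f)*(f + (-76 + 4*f)) = (2*f)*(-76 + 5*f) = 2*f*(-76 + 5*f))
c(-663) - B(319 + 25) = 2*(-663)*(-76 + 5*(-663)) - (71 + 2*(319 + 25)) = 2*(-663)*(-76 - 3315) - (71 + 2*344) = 2*(-663)*(-3391) - (71 + 688) = 4496466 - 1*759 = 4496466 - 759 = 4495707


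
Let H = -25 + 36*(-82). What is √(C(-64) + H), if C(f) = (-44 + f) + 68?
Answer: I*√3017 ≈ 54.927*I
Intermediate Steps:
C(f) = 24 + f
H = -2977 (H = -25 - 2952 = -2977)
√(C(-64) + H) = √((24 - 64) - 2977) = √(-40 - 2977) = √(-3017) = I*√3017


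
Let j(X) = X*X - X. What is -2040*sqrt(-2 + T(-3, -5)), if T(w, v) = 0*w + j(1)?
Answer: -2040*I*sqrt(2) ≈ -2885.0*I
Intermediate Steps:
j(X) = X**2 - X
T(w, v) = 0 (T(w, v) = 0*w + 1*(-1 + 1) = 0 + 1*0 = 0 + 0 = 0)
-2040*sqrt(-2 + T(-3, -5)) = -2040*sqrt(-2 + 0) = -2040*I*sqrt(2)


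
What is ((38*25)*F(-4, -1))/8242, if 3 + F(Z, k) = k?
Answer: -1900/4121 ≈ -0.46105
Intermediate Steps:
F(Z, k) = -3 + k
((38*25)*F(-4, -1))/8242 = ((38*25)*(-3 - 1))/8242 = (950*(-4))*(1/8242) = -3800*1/8242 = -1900/4121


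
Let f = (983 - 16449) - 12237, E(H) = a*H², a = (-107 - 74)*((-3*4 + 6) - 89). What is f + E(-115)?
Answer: 227376172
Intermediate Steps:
a = 17195 (a = -181*((-12 + 6) - 89) = -181*(-6 - 89) = -181*(-95) = 17195)
E(H) = 17195*H²
f = -27703 (f = -15466 - 12237 = -27703)
f + E(-115) = -27703 + 17195*(-115)² = -27703 + 17195*13225 = -27703 + 227403875 = 227376172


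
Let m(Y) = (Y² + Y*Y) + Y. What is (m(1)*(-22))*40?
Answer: -2640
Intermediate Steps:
m(Y) = Y + 2*Y² (m(Y) = (Y² + Y²) + Y = 2*Y² + Y = Y + 2*Y²)
(m(1)*(-22))*40 = ((1*(1 + 2*1))*(-22))*40 = ((1*(1 + 2))*(-22))*40 = ((1*3)*(-22))*40 = (3*(-22))*40 = -66*40 = -2640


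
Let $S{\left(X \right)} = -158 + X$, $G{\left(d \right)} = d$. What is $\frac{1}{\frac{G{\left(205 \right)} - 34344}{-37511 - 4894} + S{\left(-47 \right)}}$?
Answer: $- \frac{42405}{8658886} \approx -0.0048973$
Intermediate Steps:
$\frac{1}{\frac{G{\left(205 \right)} - 34344}{-37511 - 4894} + S{\left(-47 \right)}} = \frac{1}{\frac{205 - 34344}{-37511 - 4894} - 205} = \frac{1}{- \frac{34139}{-42405} - 205} = \frac{1}{\left(-34139\right) \left(- \frac{1}{42405}\right) - 205} = \frac{1}{\frac{34139}{42405} - 205} = \frac{1}{- \frac{8658886}{42405}} = - \frac{42405}{8658886}$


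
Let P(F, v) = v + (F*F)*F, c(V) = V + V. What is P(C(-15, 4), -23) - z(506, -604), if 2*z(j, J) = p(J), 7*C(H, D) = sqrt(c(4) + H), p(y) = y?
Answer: 279 - I*sqrt(7)/49 ≈ 279.0 - 0.053995*I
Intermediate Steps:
c(V) = 2*V
C(H, D) = sqrt(8 + H)/7 (C(H, D) = sqrt(2*4 + H)/7 = sqrt(8 + H)/7)
z(j, J) = J/2
P(F, v) = v + F**3 (P(F, v) = v + F**2*F = v + F**3)
P(C(-15, 4), -23) - z(506, -604) = (-23 + (sqrt(8 - 15)/7)**3) - (-604)/2 = (-23 + (sqrt(-7)/7)**3) - 1*(-302) = (-23 + ((I*sqrt(7))/7)**3) + 302 = (-23 + (I*sqrt(7)/7)**3) + 302 = (-23 - I*sqrt(7)/49) + 302 = 279 - I*sqrt(7)/49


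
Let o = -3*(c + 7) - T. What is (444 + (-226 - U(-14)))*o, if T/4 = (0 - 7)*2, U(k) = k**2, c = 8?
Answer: 242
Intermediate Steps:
T = -56 (T = 4*((0 - 7)*2) = 4*(-7*2) = 4*(-14) = -56)
o = 11 (o = -3*(8 + 7) - 1*(-56) = -3*15 + 56 = -45 + 56 = 11)
(444 + (-226 - U(-14)))*o = (444 + (-226 - 1*(-14)**2))*11 = (444 + (-226 - 1*196))*11 = (444 + (-226 - 196))*11 = (444 - 422)*11 = 22*11 = 242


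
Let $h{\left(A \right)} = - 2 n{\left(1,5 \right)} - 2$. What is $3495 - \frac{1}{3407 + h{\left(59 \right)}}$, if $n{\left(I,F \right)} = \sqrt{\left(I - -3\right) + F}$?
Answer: $\frac{11879504}{3399} \approx 3495.0$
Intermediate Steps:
$n{\left(I,F \right)} = \sqrt{3 + F + I}$ ($n{\left(I,F \right)} = \sqrt{\left(I + 3\right) + F} = \sqrt{\left(3 + I\right) + F} = \sqrt{3 + F + I}$)
$h{\left(A \right)} = -8$ ($h{\left(A \right)} = - 2 \sqrt{3 + 5 + 1} - 2 = - 2 \sqrt{9} - 2 = \left(-2\right) 3 - 2 = -6 - 2 = -8$)
$3495 - \frac{1}{3407 + h{\left(59 \right)}} = 3495 - \frac{1}{3407 - 8} = 3495 - \frac{1}{3399} = \frac{11879504}{3399}$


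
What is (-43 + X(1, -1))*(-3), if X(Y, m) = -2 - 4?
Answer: 147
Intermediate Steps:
X(Y, m) = -6
(-43 + X(1, -1))*(-3) = (-43 - 6)*(-3) = -49*(-3) = 147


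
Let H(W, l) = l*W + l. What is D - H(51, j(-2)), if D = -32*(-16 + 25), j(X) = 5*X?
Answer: 232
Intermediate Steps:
H(W, l) = l + W*l (H(W, l) = W*l + l = l + W*l)
D = -288 (D = -32*9 = -288)
D - H(51, j(-2)) = -288 - 5*(-2)*(1 + 51) = -288 - (-10)*52 = -288 - 1*(-520) = -288 + 520 = 232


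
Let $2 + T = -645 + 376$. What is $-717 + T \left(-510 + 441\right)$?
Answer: $17982$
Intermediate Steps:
$T = -271$ ($T = -2 + \left(-645 + 376\right) = -2 - 269 = -271$)
$-717 + T \left(-510 + 441\right) = -717 - 271 \left(-510 + 441\right) = -717 - -18699 = -717 + 18699 = 17982$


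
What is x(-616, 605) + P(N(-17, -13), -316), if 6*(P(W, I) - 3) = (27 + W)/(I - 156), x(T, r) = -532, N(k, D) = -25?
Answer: -749065/1416 ≈ -529.00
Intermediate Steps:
P(W, I) = 3 + (27 + W)/(6*(-156 + I)) (P(W, I) = 3 + ((27 + W)/(I - 156))/6 = 3 + ((27 + W)/(-156 + I))/6 = 3 + (27 + W)/(6*(-156 + I)))
x(-616, 605) + P(N(-17, -13), -316) = -532 + (-2781 - 25 + 18*(-316))/(6*(-156 - 316)) = -532 + (⅙)*(-2781 - 25 - 5688)/(-472) = -532 + (⅙)*(-1/472)*(-8494) = -532 + 4247/1416 = -749065/1416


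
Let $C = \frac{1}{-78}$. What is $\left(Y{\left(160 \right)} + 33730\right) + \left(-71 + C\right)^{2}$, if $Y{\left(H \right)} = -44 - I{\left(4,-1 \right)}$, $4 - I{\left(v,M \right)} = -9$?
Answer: $\frac{235547053}{6084} \approx 38716.0$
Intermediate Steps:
$C = - \frac{1}{78} \approx -0.012821$
$I{\left(v,M \right)} = 13$ ($I{\left(v,M \right)} = 4 - -9 = 4 + 9 = 13$)
$Y{\left(H \right)} = -57$ ($Y{\left(H \right)} = -44 - 13 = -57$)
$\left(Y{\left(160 \right)} + 33730\right) + \left(-71 + C\right)^{2} = \left(-57 + 33730\right) + \left(-71 - \frac{1}{78}\right)^{2} = 33673 + \left(- \frac{5539}{78}\right)^{2} = 33673 + \frac{30680521}{6084} = \frac{235547053}{6084}$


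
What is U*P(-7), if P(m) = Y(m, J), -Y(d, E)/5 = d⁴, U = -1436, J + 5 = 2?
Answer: 17239180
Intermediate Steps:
J = -3 (J = -5 + 2 = -3)
Y(d, E) = -5*d⁴
P(m) = -5*m⁴
U*P(-7) = -(-7180)*(-7)⁴ = -(-7180)*2401 = -1436*(-12005) = 17239180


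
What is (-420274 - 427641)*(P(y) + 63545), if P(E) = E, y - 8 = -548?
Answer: -53422884575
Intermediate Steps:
y = -540 (y = 8 - 548 = -540)
(-420274 - 427641)*(P(y) + 63545) = (-420274 - 427641)*(-540 + 63545) = -847915*63005 = -53422884575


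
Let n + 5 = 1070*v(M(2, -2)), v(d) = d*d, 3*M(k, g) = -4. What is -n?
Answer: -17075/9 ≈ -1897.2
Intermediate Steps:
M(k, g) = -4/3 (M(k, g) = (⅓)*(-4) = -4/3)
v(d) = d²
n = 17075/9 (n = -5 + 1070*(-4/3)² = -5 + 1070*(16/9) = -5 + 17120/9 = 17075/9 ≈ 1897.2)
-n = -1*17075/9 = -17075/9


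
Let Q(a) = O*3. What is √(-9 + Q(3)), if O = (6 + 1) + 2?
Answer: 3*√2 ≈ 4.2426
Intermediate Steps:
O = 9 (O = 7 + 2 = 9)
Q(a) = 27 (Q(a) = 9*3 = 27)
√(-9 + Q(3)) = √(-9 + 27) = √18 = 3*√2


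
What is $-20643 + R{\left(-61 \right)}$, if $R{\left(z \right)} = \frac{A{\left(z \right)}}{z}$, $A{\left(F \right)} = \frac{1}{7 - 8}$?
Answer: $- \frac{1259222}{61} \approx -20643.0$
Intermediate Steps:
$A{\left(F \right)} = -1$ ($A{\left(F \right)} = \frac{1}{-1} = -1$)
$R{\left(z \right)} = - \frac{1}{z}$
$-20643 + R{\left(-61 \right)} = -20643 - \frac{1}{-61} = -20643 - - \frac{1}{61} = -20643 + \frac{1}{61} = - \frac{1259222}{61}$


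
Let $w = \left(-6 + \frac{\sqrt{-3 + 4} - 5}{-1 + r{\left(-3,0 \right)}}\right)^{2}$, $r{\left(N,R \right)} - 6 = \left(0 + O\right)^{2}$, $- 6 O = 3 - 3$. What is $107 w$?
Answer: $\frac{123692}{25} \approx 4947.7$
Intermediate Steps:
$O = 0$ ($O = - \frac{3 - 3}{6} = \left(- \frac{1}{6}\right) 0 = 0$)
$r{\left(N,R \right)} = 6$ ($r{\left(N,R \right)} = 6 + \left(0 + 0\right)^{2} = 6 + 0^{2} = 6 + 0 = 6$)
$w = \frac{1156}{25}$ ($w = \left(-6 + \frac{\sqrt{-3 + 4} - 5}{-1 + 6}\right)^{2} = \left(-6 + \frac{\sqrt{1} - 5}{5}\right)^{2} = \left(-6 + \left(1 - 5\right) \frac{1}{5}\right)^{2} = \left(-6 - \frac{4}{5}\right)^{2} = \left(- \frac{34}{5}\right)^{2} = \frac{1156}{25} \approx 46.24$)
$107 w = 107 \cdot \frac{1156}{25} = \frac{123692}{25}$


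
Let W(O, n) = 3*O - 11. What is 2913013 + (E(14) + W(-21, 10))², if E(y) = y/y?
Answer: 2918342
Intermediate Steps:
E(y) = 1
W(O, n) = -11 + 3*O
2913013 + (E(14) + W(-21, 10))² = 2913013 + (1 + (-11 + 3*(-21)))² = 2913013 + (1 + (-11 - 63))² = 2913013 + (1 - 74)² = 2913013 + (-73)² = 2913013 + 5329 = 2918342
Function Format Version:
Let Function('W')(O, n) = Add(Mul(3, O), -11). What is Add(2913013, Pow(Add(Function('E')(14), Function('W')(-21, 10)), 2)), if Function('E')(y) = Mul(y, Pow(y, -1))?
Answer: 2918342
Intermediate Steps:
Function('E')(y) = 1
Function('W')(O, n) = Add(-11, Mul(3, O))
Add(2913013, Pow(Add(Function('E')(14), Function('W')(-21, 10)), 2)) = Add(2913013, Pow(Add(1, Add(-11, Mul(3, -21))), 2)) = Add(2913013, Pow(Add(1, Add(-11, -63)), 2)) = Add(2913013, Pow(Add(1, -74), 2)) = Add(2913013, Pow(-73, 2)) = Add(2913013, 5329) = 2918342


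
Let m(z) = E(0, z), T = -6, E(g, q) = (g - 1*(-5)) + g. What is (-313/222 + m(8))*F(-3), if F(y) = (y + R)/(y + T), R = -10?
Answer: 10361/1998 ≈ 5.1857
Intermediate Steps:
E(g, q) = 5 + 2*g (E(g, q) = (g + 5) + g = (5 + g) + g = 5 + 2*g)
F(y) = (-10 + y)/(-6 + y) (F(y) = (y - 10)/(y - 6) = (-10 + y)/(-6 + y))
m(z) = 5 (m(z) = 5 + 2*0 = 5 + 0 = 5)
(-313/222 + m(8))*F(-3) = (-313/222 + 5)*((-10 - 3)/(-6 - 3)) = (-313*1/222 + 5)*(-13/(-9)) = (-313/222 + 5)*(-1/9*(-13)) = (797/222)*(13/9) = 10361/1998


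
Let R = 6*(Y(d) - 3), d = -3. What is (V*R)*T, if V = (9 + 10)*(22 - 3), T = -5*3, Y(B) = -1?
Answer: 129960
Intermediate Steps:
T = -15
R = -24 (R = 6*(-1 - 3) = 6*(-4) = -24)
V = 361 (V = 19*19 = 361)
(V*R)*T = (361*(-24))*(-15) = -8664*(-15) = 129960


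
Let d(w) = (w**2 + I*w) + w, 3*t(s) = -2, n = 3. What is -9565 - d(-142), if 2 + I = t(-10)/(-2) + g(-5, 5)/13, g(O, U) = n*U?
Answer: -1156733/39 ≈ -29660.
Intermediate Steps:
g(O, U) = 3*U
t(s) = -2/3 (t(s) = (1/3)*(-2) = -2/3)
I = -20/39 (I = -2 + (-2/3/(-2) + (3*5)/13) = -2 + (-2/3*(-1/2) + 15*(1/13)) = -2 + (1/3 + 15/13) = -2 + 58/39 = -20/39 ≈ -0.51282)
d(w) = w**2 + 19*w/39 (d(w) = (w**2 - 20*w/39) + w = w**2 + 19*w/39)
-9565 - d(-142) = -9565 - (-142)*(19 + 39*(-142))/39 = -9565 - (-142)*(19 - 5538)/39 = -9565 - (-142)*(-5519)/39 = -9565 - 1*783698/39 = -9565 - 783698/39 = -1156733/39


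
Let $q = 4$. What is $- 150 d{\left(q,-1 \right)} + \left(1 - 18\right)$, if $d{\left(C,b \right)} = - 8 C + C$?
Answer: $4183$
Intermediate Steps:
$d{\left(C,b \right)} = - 7 C$
$- 150 d{\left(q,-1 \right)} + \left(1 - 18\right) = - 150 \left(\left(-7\right) 4\right) + \left(1 - 18\right) = \left(-150\right) \left(-28\right) + \left(1 - 18\right) = 4200 - 17 = 4183$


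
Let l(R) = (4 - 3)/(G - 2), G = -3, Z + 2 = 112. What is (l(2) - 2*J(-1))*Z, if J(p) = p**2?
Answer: -242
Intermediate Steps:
Z = 110 (Z = -2 + 112 = 110)
l(R) = -1/5 (l(R) = (4 - 3)/(-3 - 2) = 1/(-5) = 1*(-1/5) = -1/5)
(l(2) - 2*J(-1))*Z = (-1/5 - 2*(-1)**2)*110 = (-1/5 - 2)*110 = -11/5*110 = -242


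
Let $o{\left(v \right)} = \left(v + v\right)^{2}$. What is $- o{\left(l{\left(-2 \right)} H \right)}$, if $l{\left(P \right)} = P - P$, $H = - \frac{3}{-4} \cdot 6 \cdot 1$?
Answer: $0$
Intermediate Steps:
$H = \frac{9}{2}$ ($H = \left(-3\right) \left(- \frac{1}{4}\right) 6 \cdot 1 = \frac{3}{4} \cdot 6 \cdot 1 = \frac{9}{2} \cdot 1 = \frac{9}{2} \approx 4.5$)
$l{\left(P \right)} = 0$
$o{\left(v \right)} = 4 v^{2}$ ($o{\left(v \right)} = \left(2 v\right)^{2} = 4 v^{2}$)
$- o{\left(l{\left(-2 \right)} H \right)} = - 4 \left(0 \cdot \frac{9}{2}\right)^{2} = - 4 \cdot 0^{2} = - 4 \cdot 0 = \left(-1\right) 0 = 0$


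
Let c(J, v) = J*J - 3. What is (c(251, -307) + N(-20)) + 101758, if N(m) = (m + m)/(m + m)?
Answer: 164757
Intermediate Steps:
c(J, v) = -3 + J² (c(J, v) = J² - 3 = -3 + J²)
N(m) = 1 (N(m) = (2*m)/((2*m)) = (2*m)*(1/(2*m)) = 1)
(c(251, -307) + N(-20)) + 101758 = ((-3 + 251²) + 1) + 101758 = ((-3 + 63001) + 1) + 101758 = (62998 + 1) + 101758 = 62999 + 101758 = 164757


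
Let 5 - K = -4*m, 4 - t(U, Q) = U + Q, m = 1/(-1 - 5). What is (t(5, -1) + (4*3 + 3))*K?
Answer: 65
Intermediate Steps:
m = -1/6 (m = 1/(-6) = -1/6 ≈ -0.16667)
t(U, Q) = 4 - Q - U (t(U, Q) = 4 - (U + Q) = 4 - (Q + U) = 4 + (-Q - U) = 4 - Q - U)
K = 13/3 (K = 5 - (-4)*(-1)/6 = 5 - 1*2/3 = 5 - 2/3 = 13/3 ≈ 4.3333)
(t(5, -1) + (4*3 + 3))*K = ((4 - 1*(-1) - 1*5) + (4*3 + 3))*(13/3) = ((4 + 1 - 5) + (12 + 3))*(13/3) = (0 + 15)*(13/3) = 15*(13/3) = 65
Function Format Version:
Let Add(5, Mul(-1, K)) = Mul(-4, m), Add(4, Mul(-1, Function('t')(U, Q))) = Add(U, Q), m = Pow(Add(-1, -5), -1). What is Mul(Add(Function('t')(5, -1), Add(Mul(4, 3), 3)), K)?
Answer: 65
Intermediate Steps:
m = Rational(-1, 6) (m = Pow(-6, -1) = Rational(-1, 6) ≈ -0.16667)
Function('t')(U, Q) = Add(4, Mul(-1, Q), Mul(-1, U)) (Function('t')(U, Q) = Add(4, Mul(-1, Add(U, Q))) = Add(4, Mul(-1, Add(Q, U))) = Add(4, Add(Mul(-1, Q), Mul(-1, U))) = Add(4, Mul(-1, Q), Mul(-1, U)))
K = Rational(13, 3) (K = Add(5, Mul(-1, Mul(-4, Rational(-1, 6)))) = Add(5, Mul(-1, Rational(2, 3))) = Add(5, Rational(-2, 3)) = Rational(13, 3) ≈ 4.3333)
Mul(Add(Function('t')(5, -1), Add(Mul(4, 3), 3)), K) = Mul(Add(Add(4, Mul(-1, -1), Mul(-1, 5)), Add(Mul(4, 3), 3)), Rational(13, 3)) = Mul(Add(Add(4, 1, -5), Add(12, 3)), Rational(13, 3)) = Mul(Add(0, 15), Rational(13, 3)) = Mul(15, Rational(13, 3)) = 65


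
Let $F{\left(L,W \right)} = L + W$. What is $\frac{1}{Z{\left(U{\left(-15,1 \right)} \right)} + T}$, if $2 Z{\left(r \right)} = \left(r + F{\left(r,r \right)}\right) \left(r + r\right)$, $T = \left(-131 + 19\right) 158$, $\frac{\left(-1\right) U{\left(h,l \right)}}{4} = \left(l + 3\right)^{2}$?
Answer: $- \frac{1}{5408} \approx -0.00018491$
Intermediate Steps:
$U{\left(h,l \right)} = - 4 \left(3 + l\right)^{2}$ ($U{\left(h,l \right)} = - 4 \left(l + 3\right)^{2} = - 4 \left(3 + l\right)^{2}$)
$T = -17696$ ($T = \left(-112\right) 158 = -17696$)
$Z{\left(r \right)} = 3 r^{2}$ ($Z{\left(r \right)} = \frac{\left(r + \left(r + r\right)\right) \left(r + r\right)}{2} = \frac{\left(r + 2 r\right) 2 r}{2} = \frac{3 r 2 r}{2} = \frac{6 r^{2}}{2} = 3 r^{2}$)
$\frac{1}{Z{\left(U{\left(-15,1 \right)} \right)} + T} = \frac{1}{3 \left(- 4 \left(3 + 1\right)^{2}\right)^{2} - 17696} = \frac{1}{3 \left(- 4 \cdot 4^{2}\right)^{2} - 17696} = \frac{1}{3 \left(\left(-4\right) 16\right)^{2} - 17696} = \frac{1}{3 \left(-64\right)^{2} - 17696} = \frac{1}{3 \cdot 4096 - 17696} = \frac{1}{12288 - 17696} = \frac{1}{-5408} = - \frac{1}{5408}$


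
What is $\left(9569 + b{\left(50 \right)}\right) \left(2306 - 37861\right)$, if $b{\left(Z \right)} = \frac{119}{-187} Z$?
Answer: $- \frac{3730039495}{11} \approx -3.3909 \cdot 10^{8}$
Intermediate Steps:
$b{\left(Z \right)} = - \frac{7 Z}{11}$ ($b{\left(Z \right)} = 119 \left(- \frac{1}{187}\right) Z = - \frac{7 Z}{11}$)
$\left(9569 + b{\left(50 \right)}\right) \left(2306 - 37861\right) = \left(9569 - \frac{350}{11}\right) \left(2306 - 37861\right) = \left(9569 - \frac{350}{11}\right) \left(-35555\right) = \frac{104909}{11} \left(-35555\right) = - \frac{3730039495}{11}$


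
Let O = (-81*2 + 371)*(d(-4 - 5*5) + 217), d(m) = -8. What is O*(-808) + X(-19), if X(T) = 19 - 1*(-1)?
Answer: -35294228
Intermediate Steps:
X(T) = 20 (X(T) = 19 + 1 = 20)
O = 43681 (O = (-81*2 + 371)*(-8 + 217) = (-162 + 371)*209 = 209*209 = 43681)
O*(-808) + X(-19) = 43681*(-808) + 20 = -35294248 + 20 = -35294228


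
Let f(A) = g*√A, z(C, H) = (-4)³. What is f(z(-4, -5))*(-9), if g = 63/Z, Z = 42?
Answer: -108*I ≈ -108.0*I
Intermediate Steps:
z(C, H) = -64
g = 3/2 (g = 63/42 = 63*(1/42) = 3/2 ≈ 1.5000)
f(A) = 3*√A/2
f(z(-4, -5))*(-9) = (3*√(-64)/2)*(-9) = (3*(8*I)/2)*(-9) = (12*I)*(-9) = -108*I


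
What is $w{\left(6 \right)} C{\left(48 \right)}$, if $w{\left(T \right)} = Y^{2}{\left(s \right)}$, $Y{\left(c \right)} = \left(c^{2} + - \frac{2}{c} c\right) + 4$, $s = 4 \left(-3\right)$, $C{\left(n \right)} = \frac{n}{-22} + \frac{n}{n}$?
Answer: $- \frac{277108}{11} \approx -25192.0$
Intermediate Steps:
$C{\left(n \right)} = 1 - \frac{n}{22}$ ($C{\left(n \right)} = n \left(- \frac{1}{22}\right) + 1 = - \frac{n}{22} + 1 = 1 - \frac{n}{22}$)
$s = -12$
$Y{\left(c \right)} = 2 + c^{2}$ ($Y{\left(c \right)} = \left(c^{2} - 2\right) + 4 = \left(-2 + c^{2}\right) + 4 = 2 + c^{2}$)
$w{\left(T \right)} = 21316$ ($w{\left(T \right)} = \left(2 + \left(-12\right)^{2}\right)^{2} = \left(2 + 144\right)^{2} = 146^{2} = 21316$)
$w{\left(6 \right)} C{\left(48 \right)} = 21316 \left(1 - \frac{24}{11}\right) = 21316 \left(- \frac{13}{11}\right) = - \frac{277108}{11}$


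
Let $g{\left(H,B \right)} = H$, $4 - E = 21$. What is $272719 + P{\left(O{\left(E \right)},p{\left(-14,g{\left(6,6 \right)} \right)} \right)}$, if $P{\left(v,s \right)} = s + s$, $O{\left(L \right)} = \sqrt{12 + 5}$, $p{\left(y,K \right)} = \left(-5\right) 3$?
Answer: $272689$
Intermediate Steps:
$E = -17$ ($E = 4 - 21 = -17$)
$p{\left(y,K \right)} = -15$
$O{\left(L \right)} = \sqrt{17}$
$P{\left(v,s \right)} = 2 s$
$272719 + P{\left(O{\left(E \right)},p{\left(-14,g{\left(6,6 \right)} \right)} \right)} = 272719 + 2 \left(-15\right) = 272719 - 30 = 272689$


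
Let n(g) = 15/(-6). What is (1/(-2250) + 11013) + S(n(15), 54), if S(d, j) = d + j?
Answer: 12447562/1125 ≈ 11065.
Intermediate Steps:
n(g) = -5/2 (n(g) = 15*(-⅙) = -5/2)
(1/(-2250) + 11013) + S(n(15), 54) = (1/(-2250) + 11013) + (-5/2 + 54) = (-1/2250 + 11013) + 103/2 = 24779249/2250 + 103/2 = 12447562/1125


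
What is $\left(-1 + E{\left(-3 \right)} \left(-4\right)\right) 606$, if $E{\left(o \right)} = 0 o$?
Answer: $-606$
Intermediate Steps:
$E{\left(o \right)} = 0$
$\left(-1 + E{\left(-3 \right)} \left(-4\right)\right) 606 = \left(-1 + 0 \left(-4\right)\right) 606 = \left(-1 + 0\right) 606 = \left(-1\right) 606 = -606$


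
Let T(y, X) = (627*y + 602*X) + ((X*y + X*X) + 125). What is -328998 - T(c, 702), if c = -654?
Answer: -375365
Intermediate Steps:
T(y, X) = 125 + X² + 602*X + 627*y + X*y (T(y, X) = (602*X + 627*y) + ((X*y + X²) + 125) = (602*X + 627*y) + ((X² + X*y) + 125) = (602*X + 627*y) + (125 + X² + X*y) = 125 + X² + 602*X + 627*y + X*y)
-328998 - T(c, 702) = -328998 - (125 + 702² + 602*702 + 627*(-654) + 702*(-654)) = -328998 - (125 + 492804 + 422604 - 410058 - 459108) = -328998 - 1*46367 = -328998 - 46367 = -375365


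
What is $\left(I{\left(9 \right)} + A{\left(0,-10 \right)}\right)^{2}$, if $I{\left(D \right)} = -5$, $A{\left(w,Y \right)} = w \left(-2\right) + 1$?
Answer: $16$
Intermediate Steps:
$A{\left(w,Y \right)} = 1 - 2 w$ ($A{\left(w,Y \right)} = - 2 w + 1 = 1 - 2 w$)
$\left(I{\left(9 \right)} + A{\left(0,-10 \right)}\right)^{2} = \left(-5 + \left(1 - 0\right)\right)^{2} = \left(-5 + \left(1 + 0\right)\right)^{2} = \left(-5 + 1\right)^{2} = \left(-4\right)^{2} = 16$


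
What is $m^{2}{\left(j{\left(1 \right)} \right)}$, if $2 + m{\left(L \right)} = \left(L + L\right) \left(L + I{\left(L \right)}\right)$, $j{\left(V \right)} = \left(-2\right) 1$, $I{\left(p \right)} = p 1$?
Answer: $196$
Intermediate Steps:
$I{\left(p \right)} = p$
$j{\left(V \right)} = -2$
$m{\left(L \right)} = -2 + 4 L^{2}$ ($m{\left(L \right)} = -2 + \left(L + L\right) \left(L + L\right) = -2 + 2 L 2 L = -2 + 4 L^{2}$)
$m^{2}{\left(j{\left(1 \right)} \right)} = \left(-2 + 4 \left(-2\right)^{2}\right)^{2} = \left(-2 + 4 \cdot 4\right)^{2} = \left(-2 + 16\right)^{2} = 14^{2} = 196$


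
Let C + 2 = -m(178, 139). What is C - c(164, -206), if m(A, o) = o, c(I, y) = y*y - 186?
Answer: -42391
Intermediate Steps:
c(I, y) = -186 + y² (c(I, y) = y² - 186 = -186 + y²)
C = -141 (C = -2 - 1*139 = -2 - 139 = -141)
C - c(164, -206) = -141 - (-186 + (-206)²) = -141 - (-186 + 42436) = -141 - 1*42250 = -141 - 42250 = -42391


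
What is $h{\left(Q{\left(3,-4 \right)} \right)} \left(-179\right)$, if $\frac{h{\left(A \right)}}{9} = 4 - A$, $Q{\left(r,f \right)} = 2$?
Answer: $-3222$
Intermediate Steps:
$h{\left(A \right)} = 36 - 9 A$ ($h{\left(A \right)} = 9 \left(4 - A\right) = 36 - 9 A$)
$h{\left(Q{\left(3,-4 \right)} \right)} \left(-179\right) = \left(36 - 18\right) \left(-179\right) = 18 \left(-179\right) = -3222$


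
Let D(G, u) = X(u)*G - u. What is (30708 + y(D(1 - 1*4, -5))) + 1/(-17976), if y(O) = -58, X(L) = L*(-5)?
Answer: 550964399/17976 ≈ 30650.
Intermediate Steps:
X(L) = -5*L
D(G, u) = -u - 5*G*u (D(G, u) = (-5*u)*G - u = -5*G*u - u = -u - 5*G*u)
(30708 + y(D(1 - 1*4, -5))) + 1/(-17976) = (30708 - 58) + 1/(-17976) = 30650 - 1/17976 = 550964399/17976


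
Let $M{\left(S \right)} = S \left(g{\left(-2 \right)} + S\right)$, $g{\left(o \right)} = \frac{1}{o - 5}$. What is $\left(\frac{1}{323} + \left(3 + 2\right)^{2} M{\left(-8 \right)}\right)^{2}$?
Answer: $\frac{13558648390849}{5112121} \approx 2.6523 \cdot 10^{6}$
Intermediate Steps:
$g{\left(o \right)} = \frac{1}{-5 + o}$
$M{\left(S \right)} = S \left(- \frac{1}{7} + S\right)$ ($M{\left(S \right)} = S \left(\frac{1}{-5 - 2} + S\right) = S \left(\frac{1}{-7} + S\right) = S \left(- \frac{1}{7} + S\right)$)
$\left(\frac{1}{323} + \left(3 + 2\right)^{2} M{\left(-8 \right)}\right)^{2} = \left(\frac{1}{323} + \left(3 + 2\right)^{2} \left(- 8 \left(- \frac{1}{7} - 8\right)\right)\right)^{2} = \left(\frac{1}{323} + 5^{2} \left(\left(-8\right) \left(- \frac{57}{7}\right)\right)\right)^{2} = \left(\frac{1}{323} + 25 \cdot \frac{456}{7}\right)^{2} = \left(\frac{1}{323} + \frac{11400}{7}\right)^{2} = \left(\frac{3682207}{2261}\right)^{2} = \frac{13558648390849}{5112121}$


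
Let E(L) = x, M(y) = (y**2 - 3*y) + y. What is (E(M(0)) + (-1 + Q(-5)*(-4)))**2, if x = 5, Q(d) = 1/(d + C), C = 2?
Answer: 256/9 ≈ 28.444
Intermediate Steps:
M(y) = y**2 - 2*y
Q(d) = 1/(2 + d) (Q(d) = 1/(d + 2) = 1/(2 + d))
E(L) = 5
(E(M(0)) + (-1 + Q(-5)*(-4)))**2 = (5 + (-1 - 4/(2 - 5)))**2 = (5 + (-1 - 4/(-3)))**2 = (5 + (-1 - 1/3*(-4)))**2 = (5 + (-1 + 4/3))**2 = (5 + 1/3)**2 = (16/3)**2 = 256/9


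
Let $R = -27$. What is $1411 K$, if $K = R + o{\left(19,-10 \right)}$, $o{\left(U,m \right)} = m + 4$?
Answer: $-46563$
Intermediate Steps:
$o{\left(U,m \right)} = 4 + m$
$K = -33$ ($K = -27 + \left(4 - 10\right) = -27 - 6 = -33$)
$1411 K = 1411 \left(-33\right) = -46563$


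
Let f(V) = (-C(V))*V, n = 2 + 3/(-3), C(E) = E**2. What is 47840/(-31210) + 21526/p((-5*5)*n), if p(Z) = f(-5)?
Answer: 66584646/390125 ≈ 170.68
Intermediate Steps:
n = 1 (n = 2 + 3*(-1/3) = 2 - 1 = 1)
f(V) = -V**3 (f(V) = (-V**2)*V = -V**3)
p(Z) = 125 (p(Z) = -1*(-5)**3 = -1*(-125) = 125)
47840/(-31210) + 21526/p((-5*5)*n) = 47840/(-31210) + 21526/125 = 47840*(-1/31210) + 21526*(1/125) = -4784/3121 + 21526/125 = 66584646/390125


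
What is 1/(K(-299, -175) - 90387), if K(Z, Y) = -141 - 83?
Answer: -1/90611 ≈ -1.1036e-5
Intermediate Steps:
K(Z, Y) = -224
1/(K(-299, -175) - 90387) = 1/(-224 - 90387) = 1/(-90611) = -1/90611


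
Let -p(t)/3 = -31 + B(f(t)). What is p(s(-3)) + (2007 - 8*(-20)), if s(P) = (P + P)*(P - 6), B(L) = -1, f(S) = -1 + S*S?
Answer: 2263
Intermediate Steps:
f(S) = -1 + S²
s(P) = 2*P*(-6 + P) (s(P) = (2*P)*(-6 + P) = 2*P*(-6 + P))
p(t) = 96 (p(t) = -3*(-31 - 1) = -3*(-32) = 96)
p(s(-3)) + (2007 - 8*(-20)) = 96 + (2007 - 8*(-20)) = 96 + (2007 + 160) = 96 + 2167 = 2263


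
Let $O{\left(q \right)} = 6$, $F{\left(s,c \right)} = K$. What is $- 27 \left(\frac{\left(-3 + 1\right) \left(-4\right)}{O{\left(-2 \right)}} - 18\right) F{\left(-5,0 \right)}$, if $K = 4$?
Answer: $1800$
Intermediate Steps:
$F{\left(s,c \right)} = 4$
$- 27 \left(\frac{\left(-3 + 1\right) \left(-4\right)}{O{\left(-2 \right)}} - 18\right) F{\left(-5,0 \right)} = - 27 \left(\frac{\left(-3 + 1\right) \left(-4\right)}{6} - 18\right) 4 = - 27 \left(\left(-2\right) \left(-4\right) \frac{1}{6} - 18\right) 4 = - 27 \left(8 \cdot \frac{1}{6} - 18\right) 4 = - 27 \left(\frac{4}{3} - 18\right) 4 = \left(-27\right) \left(- \frac{50}{3}\right) 4 = 450 \cdot 4 = 1800$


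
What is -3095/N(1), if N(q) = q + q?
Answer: -3095/2 ≈ -1547.5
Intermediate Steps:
N(q) = 2*q
-3095/N(1) = -3095/(2*1) = -3095/2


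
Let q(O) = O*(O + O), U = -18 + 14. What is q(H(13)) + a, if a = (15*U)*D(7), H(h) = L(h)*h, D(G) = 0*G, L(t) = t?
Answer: 57122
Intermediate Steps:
D(G) = 0
U = -4
H(h) = h² (H(h) = h*h = h²)
q(O) = 2*O² (q(O) = O*(2*O) = 2*O²)
a = 0 (a = (15*(-4))*0 = -60*0 = 0)
q(H(13)) + a = 2*(13²)² + 0 = 2*169² + 0 = 2*28561 + 0 = 57122 + 0 = 57122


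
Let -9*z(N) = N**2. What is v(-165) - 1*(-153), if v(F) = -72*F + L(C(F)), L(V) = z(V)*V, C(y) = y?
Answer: 511158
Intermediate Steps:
z(N) = -N**2/9
L(V) = -V**3/9 (L(V) = (-V**2/9)*V = -V**3/9)
v(F) = -72*F - F**3/9
v(-165) - 1*(-153) = (1/9)*(-165)*(-648 - 1*(-165)**2) - 1*(-153) = (1/9)*(-165)*(-648 - 1*27225) + 153 = (1/9)*(-165)*(-648 - 27225) + 153 = (1/9)*(-165)*(-27873) + 153 = 511005 + 153 = 511158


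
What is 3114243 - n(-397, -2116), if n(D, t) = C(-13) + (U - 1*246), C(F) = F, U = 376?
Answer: 3114126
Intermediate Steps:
n(D, t) = 117 (n(D, t) = -13 + (376 - 1*246) = -13 + (376 - 246) = -13 + 130 = 117)
3114243 - n(-397, -2116) = 3114243 - 1*117 = 3114243 - 117 = 3114126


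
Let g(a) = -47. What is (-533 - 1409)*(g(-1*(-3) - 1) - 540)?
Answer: 1139954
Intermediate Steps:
(-533 - 1409)*(g(-1*(-3) - 1) - 540) = (-533 - 1409)*(-47 - 540) = -1942*(-587) = 1139954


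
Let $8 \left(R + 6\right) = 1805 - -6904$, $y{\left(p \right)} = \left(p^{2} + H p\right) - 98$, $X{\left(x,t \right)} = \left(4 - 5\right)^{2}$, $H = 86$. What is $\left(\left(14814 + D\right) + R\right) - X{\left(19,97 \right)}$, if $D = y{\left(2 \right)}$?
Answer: $\frac{127789}{8} \approx 15974.0$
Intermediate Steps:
$X{\left(x,t \right)} = 1$ ($X{\left(x,t \right)} = \left(-1\right)^{2} = 1$)
$y{\left(p \right)} = -98 + p^{2} + 86 p$ ($y{\left(p \right)} = \left(p^{2} + 86 p\right) - 98 = -98 + p^{2} + 86 p$)
$D = 78$ ($D = -98 + 2^{2} + 86 \cdot 2 = -98 + 4 + 172 = 78$)
$R = \frac{8661}{8}$ ($R = -6 + \frac{1805 - -6904}{8} = -6 + \frac{1805 + 6904}{8} = -6 + \frac{1}{8} \cdot 8709 = -6 + \frac{8709}{8} = \frac{8661}{8} \approx 1082.6$)
$\left(\left(14814 + D\right) + R\right) - X{\left(19,97 \right)} = \left(\left(14814 + 78\right) + \frac{8661}{8}\right) - 1 = \left(14892 + \frac{8661}{8}\right) - 1 = \frac{127797}{8} - 1 = \frac{127789}{8}$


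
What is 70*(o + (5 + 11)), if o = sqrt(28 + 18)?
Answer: 1120 + 70*sqrt(46) ≈ 1594.8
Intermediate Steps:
o = sqrt(46) ≈ 6.7823
70*(o + (5 + 11)) = 70*(sqrt(46) + (5 + 11)) = 70*(sqrt(46) + 16) = 70*(16 + sqrt(46)) = 1120 + 70*sqrt(46)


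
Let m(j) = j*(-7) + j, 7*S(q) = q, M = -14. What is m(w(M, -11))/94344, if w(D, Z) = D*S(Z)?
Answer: -11/7862 ≈ -0.0013991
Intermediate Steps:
S(q) = q/7
w(D, Z) = D*Z/7 (w(D, Z) = D*(Z/7) = D*Z/7)
m(j) = -6*j (m(j) = -7*j + j = -6*j)
m(w(M, -11))/94344 = -6*(-14)*(-11)/7/94344 = -6*22*(1/94344) = -132*1/94344 = -11/7862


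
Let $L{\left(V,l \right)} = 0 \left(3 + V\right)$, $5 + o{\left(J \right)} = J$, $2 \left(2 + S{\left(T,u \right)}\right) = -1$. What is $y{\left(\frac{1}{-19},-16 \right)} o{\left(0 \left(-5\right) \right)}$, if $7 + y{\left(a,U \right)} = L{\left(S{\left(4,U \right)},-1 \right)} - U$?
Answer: $-45$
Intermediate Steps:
$S{\left(T,u \right)} = - \frac{5}{2}$ ($S{\left(T,u \right)} = -2 + \frac{1}{2} \left(-1\right) = -2 - \frac{1}{2} = - \frac{5}{2}$)
$o{\left(J \right)} = -5 + J$
$L{\left(V,l \right)} = 0$
$y{\left(a,U \right)} = -7 - U$ ($y{\left(a,U \right)} = -7 + \left(0 - U\right) = -7 - U$)
$y{\left(\frac{1}{-19},-16 \right)} o{\left(0 \left(-5\right) \right)} = \left(-7 - -16\right) \left(-5 + 0 \left(-5\right)\right) = \left(-7 + 16\right) \left(-5 + 0\right) = 9 \left(-5\right) = -45$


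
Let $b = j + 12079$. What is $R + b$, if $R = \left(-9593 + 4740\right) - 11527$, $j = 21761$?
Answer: $17460$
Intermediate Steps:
$R = -16380$ ($R = -4853 - 11527 = -16380$)
$b = 33840$ ($b = 21761 + 12079 = 33840$)
$R + b = -16380 + 33840 = 17460$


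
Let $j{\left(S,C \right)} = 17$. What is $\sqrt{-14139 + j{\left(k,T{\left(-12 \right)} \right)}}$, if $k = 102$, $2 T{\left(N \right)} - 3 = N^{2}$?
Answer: $i \sqrt{14122} \approx 118.84 i$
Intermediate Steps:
$T{\left(N \right)} = \frac{3}{2} + \frac{N^{2}}{2}$
$\sqrt{-14139 + j{\left(k,T{\left(-12 \right)} \right)}} = \sqrt{-14139 + 17} = \sqrt{-14122} = i \sqrt{14122}$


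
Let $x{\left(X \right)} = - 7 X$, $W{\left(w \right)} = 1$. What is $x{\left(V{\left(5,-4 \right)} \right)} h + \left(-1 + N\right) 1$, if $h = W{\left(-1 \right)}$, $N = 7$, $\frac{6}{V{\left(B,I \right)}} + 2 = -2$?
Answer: $\frac{33}{2} \approx 16.5$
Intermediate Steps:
$V{\left(B,I \right)} = - \frac{3}{2}$ ($V{\left(B,I \right)} = \frac{6}{-2 - 2} = \frac{6}{-4} = 6 \left(- \frac{1}{4}\right) = - \frac{3}{2}$)
$h = 1$
$x{\left(V{\left(5,-4 \right)} \right)} h + \left(-1 + N\right) 1 = \left(-7\right) \left(- \frac{3}{2}\right) 1 + \left(-1 + 7\right) 1 = \frac{21}{2} \cdot 1 + 6 \cdot 1 = \frac{21}{2} + 6 = \frac{33}{2}$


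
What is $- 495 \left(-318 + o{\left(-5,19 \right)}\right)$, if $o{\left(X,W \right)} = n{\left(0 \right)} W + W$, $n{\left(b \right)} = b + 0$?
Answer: $148005$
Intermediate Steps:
$n{\left(b \right)} = b$
$o{\left(X,W \right)} = W$ ($o{\left(X,W \right)} = 0 W + W = 0 + W = W$)
$- 495 \left(-318 + o{\left(-5,19 \right)}\right) = - 495 \left(-318 + 19\right) = \left(-495\right) \left(-299\right) = 148005$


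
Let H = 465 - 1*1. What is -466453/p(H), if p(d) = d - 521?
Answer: 466453/57 ≈ 8183.4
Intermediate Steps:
H = 464 (H = 465 - 1 = 464)
p(d) = -521 + d
-466453/p(H) = -466453/(-521 + 464) = -466453/(-57) = -466453*(-1/57) = 466453/57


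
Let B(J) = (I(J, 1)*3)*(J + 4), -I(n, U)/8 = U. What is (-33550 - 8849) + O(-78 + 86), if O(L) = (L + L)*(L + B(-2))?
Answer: -43039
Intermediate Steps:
I(n, U) = -8*U
B(J) = -96 - 24*J (B(J) = (-8*1*3)*(J + 4) = (-8*3)*(4 + J) = -24*(4 + J) = -96 - 24*J)
O(L) = 2*L*(-48 + L) (O(L) = (L + L)*(L + (-96 - 24*(-2))) = (2*L)*(L + (-96 + 48)) = (2*L)*(L - 48) = (2*L)*(-48 + L) = 2*L*(-48 + L))
(-33550 - 8849) + O(-78 + 86) = (-33550 - 8849) + 2*(-78 + 86)*(-48 + (-78 + 86)) = -42399 + 2*8*(-48 + 8) = -42399 + 2*8*(-40) = -42399 - 640 = -43039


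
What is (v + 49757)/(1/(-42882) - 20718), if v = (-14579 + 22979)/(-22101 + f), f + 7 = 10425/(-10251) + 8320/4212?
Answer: -621680487099300174/258859551519118327 ≈ -2.4016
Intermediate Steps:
f = -557398/92259 (f = -7 + (10425/(-10251) + 8320/4212) = -7 + (10425*(-1/10251) + 8320*(1/4212)) = -7 + (-3475/3417 + 160/81) = -7 + 88415/92259 = -557398/92259 ≈ -6.0417)
v = -110710800/291367651 (v = (-14579 + 22979)/(-22101 - 557398/92259) = 8400/(-2039573557/92259) = 8400*(-92259/2039573557) = -110710800/291367651 ≈ -0.37997)
(v + 49757)/(1/(-42882) - 20718) = (-110710800/291367651 + 49757)/(1/(-42882) - 20718) = 14497469500007/(291367651*(-1/42882 - 20718)) = 14497469500007/(291367651*(-888429277/42882)) = (14497469500007/291367651)*(-42882/888429277) = -621680487099300174/258859551519118327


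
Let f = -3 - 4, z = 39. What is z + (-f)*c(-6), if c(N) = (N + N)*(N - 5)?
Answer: 963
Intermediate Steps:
f = -7
c(N) = 2*N*(-5 + N) (c(N) = (2*N)*(-5 + N) = 2*N*(-5 + N))
z + (-f)*c(-6) = 39 + (-1*(-7))*(2*(-6)*(-5 - 6)) = 39 + 7*(2*(-6)*(-11)) = 39 + 7*132 = 39 + 924 = 963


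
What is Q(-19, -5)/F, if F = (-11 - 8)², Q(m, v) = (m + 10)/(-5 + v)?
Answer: 9/3610 ≈ 0.0024931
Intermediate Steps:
Q(m, v) = (10 + m)/(-5 + v)
F = 361 (F = (-19)² = 361)
Q(-19, -5)/F = ((10 - 19)/(-5 - 5))/361 = (-9/(-10))*(1/361) = -⅒*(-9)*(1/361) = (9/10)*(1/361) = 9/3610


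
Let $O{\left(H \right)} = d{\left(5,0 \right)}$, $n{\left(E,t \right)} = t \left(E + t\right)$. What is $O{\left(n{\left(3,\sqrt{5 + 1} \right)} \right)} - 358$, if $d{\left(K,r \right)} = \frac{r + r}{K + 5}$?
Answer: $-358$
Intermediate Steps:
$d{\left(K,r \right)} = \frac{2 r}{5 + K}$
$O{\left(H \right)} = 0$ ($O{\left(H \right)} = 2 \cdot 0 \frac{1}{5 + 5} = 2 \cdot 0 \cdot \frac{1}{10} = 0$)
$O{\left(n{\left(3,\sqrt{5 + 1} \right)} \right)} - 358 = 0 - 358 = -358$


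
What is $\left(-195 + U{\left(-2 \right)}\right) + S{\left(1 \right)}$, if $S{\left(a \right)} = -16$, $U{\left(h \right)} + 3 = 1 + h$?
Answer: $-215$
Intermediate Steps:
$U{\left(h \right)} = -2 + h$ ($U{\left(h \right)} = -3 + \left(1 + h\right) = -2 + h$)
$\left(-195 + U{\left(-2 \right)}\right) + S{\left(1 \right)} = \left(-195 - 4\right) - 16 = -199 - 16 = -215$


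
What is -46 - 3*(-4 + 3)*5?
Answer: -31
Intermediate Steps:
-46 - 3*(-4 + 3)*5 = -46 - 3*(-1)*5 = -46 + 3*5 = -46 + 15 = -31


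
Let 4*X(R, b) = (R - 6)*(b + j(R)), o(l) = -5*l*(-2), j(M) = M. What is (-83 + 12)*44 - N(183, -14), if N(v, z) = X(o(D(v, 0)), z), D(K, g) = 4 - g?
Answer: -3345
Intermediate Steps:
o(l) = 10*l
X(R, b) = (-6 + R)*(R + b)/4 (X(R, b) = ((R - 6)*(b + R))/4 = ((-6 + R)*(R + b))/4 = (-6 + R)*(R + b)/4)
N(v, z) = 340 + 17*z/2 (N(v, z) = -15*(4 - 1*0) - 3*z/2 + (10*(4 - 1*0))²/4 + (10*(4 - 1*0))*z/4 = -15*(4 + 0) - 3*z/2 + (10*(4 + 0))²/4 + (10*(4 + 0))*z/4 = -15*4 - 3*z/2 + (10*4)²/4 + (10*4)*z/4 = -3/2*40 - 3*z/2 + (¼)*40² + (¼)*40*z = -60 - 3*z/2 + (¼)*1600 + 10*z = -60 - 3*z/2 + 400 + 10*z = 340 + 17*z/2)
(-83 + 12)*44 - N(183, -14) = (-83 + 12)*44 - (340 + (17/2)*(-14)) = -71*44 - (340 - 119) = -3124 - 1*221 = -3124 - 221 = -3345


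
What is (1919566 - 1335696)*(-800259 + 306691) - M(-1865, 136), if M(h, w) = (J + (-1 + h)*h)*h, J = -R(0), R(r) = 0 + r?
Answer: -281689180310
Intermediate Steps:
R(r) = r
J = 0 (J = -1*0 = 0)
M(h, w) = h**2*(-1 + h) (M(h, w) = (0 + (-1 + h)*h)*h = (0 + h*(-1 + h))*h = (h*(-1 + h))*h = h**2*(-1 + h))
(1919566 - 1335696)*(-800259 + 306691) - M(-1865, 136) = (1919566 - 1335696)*(-800259 + 306691) - (-1865)**2*(-1 - 1865) = 583870*(-493568) - 3478225*(-1866) = -288179548160 - 1*(-6490367850) = -288179548160 + 6490367850 = -281689180310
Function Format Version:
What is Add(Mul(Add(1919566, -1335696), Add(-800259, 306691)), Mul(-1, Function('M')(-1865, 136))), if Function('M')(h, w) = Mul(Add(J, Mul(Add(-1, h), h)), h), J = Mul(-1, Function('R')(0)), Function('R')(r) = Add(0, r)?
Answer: -281689180310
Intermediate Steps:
Function('R')(r) = r
J = 0 (J = Mul(-1, 0) = 0)
Function('M')(h, w) = Mul(Pow(h, 2), Add(-1, h)) (Function('M')(h, w) = Mul(Add(0, Mul(Add(-1, h), h)), h) = Mul(Add(0, Mul(h, Add(-1, h))), h) = Mul(Mul(h, Add(-1, h)), h) = Mul(Pow(h, 2), Add(-1, h)))
Add(Mul(Add(1919566, -1335696), Add(-800259, 306691)), Mul(-1, Function('M')(-1865, 136))) = Add(Mul(Add(1919566, -1335696), Add(-800259, 306691)), Mul(-1, Mul(Pow(-1865, 2), Add(-1, -1865)))) = Add(Mul(583870, -493568), Mul(-1, Mul(3478225, -1866))) = Add(-288179548160, Mul(-1, -6490367850)) = Add(-288179548160, 6490367850) = -281689180310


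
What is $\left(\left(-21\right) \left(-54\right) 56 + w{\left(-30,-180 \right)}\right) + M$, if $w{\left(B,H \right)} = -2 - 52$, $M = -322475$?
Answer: $-259025$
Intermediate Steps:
$w{\left(B,H \right)} = -54$ ($w{\left(B,H \right)} = -2 - 52 = -54$)
$\left(\left(-21\right) \left(-54\right) 56 + w{\left(-30,-180 \right)}\right) + M = \left(\left(-21\right) \left(-54\right) 56 - 54\right) - 322475 = \left(1134 \cdot 56 - 54\right) - 322475 = \left(63504 - 54\right) - 322475 = 63450 - 322475 = -259025$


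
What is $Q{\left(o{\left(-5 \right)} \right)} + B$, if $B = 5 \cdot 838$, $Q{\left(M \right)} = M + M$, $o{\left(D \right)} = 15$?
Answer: $4220$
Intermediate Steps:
$Q{\left(M \right)} = 2 M$
$B = 4190$
$Q{\left(o{\left(-5 \right)} \right)} + B = 2 \cdot 15 + 4190 = 30 + 4190 = 4220$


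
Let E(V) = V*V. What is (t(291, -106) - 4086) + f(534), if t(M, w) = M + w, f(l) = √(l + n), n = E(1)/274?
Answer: -3901 + √40090858/274 ≈ -3877.9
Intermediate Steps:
E(V) = V²
n = 1/274 (n = 1²/274 = 1*(1/274) = 1/274 ≈ 0.0036496)
f(l) = √(1/274 + l) (f(l) = √(l + 1/274) = √(1/274 + l))
(t(291, -106) - 4086) + f(534) = ((291 - 106) - 4086) + √(274 + 75076*534)/274 = (185 - 4086) + √(274 + 40090584)/274 = -3901 + √40090858/274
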